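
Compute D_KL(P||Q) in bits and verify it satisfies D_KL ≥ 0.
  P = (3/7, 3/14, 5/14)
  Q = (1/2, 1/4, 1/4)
0.0408 bits

KL divergence satisfies the Gibbs inequality: D_KL(P||Q) ≥ 0 for all distributions P, Q.

D_KL(P||Q) = Σ p(x) log(p(x)/q(x))
Term by term:
  x=0: 3/7 × log_2[(3/7)/(1/2)] = -0.0953
  x=1: 3/14 × log_2[(3/14)/(1/4)] = -0.0477
  x=2: 5/14 × log_2[(5/14)/(1/4)] = 0.1838
D_KL(P||Q) = 0.0408 bits

D_KL(P||Q) = 0.0408 ≥ 0 ✓

This non-negativity is a fundamental property: relative entropy cannot be negative because it measures how different Q is from P.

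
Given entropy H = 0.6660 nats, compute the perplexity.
1.9464

Perplexity is e^H (or exp(H) for natural log).

H = 0.6660 nats
Perplexity = e^0.6660 = 1.9464

Interpretation: The model's uncertainty is equivalent to choosing uniformly among 1.9 options.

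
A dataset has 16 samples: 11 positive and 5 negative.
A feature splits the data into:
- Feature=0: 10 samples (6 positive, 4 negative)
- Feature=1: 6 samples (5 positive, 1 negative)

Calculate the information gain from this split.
0.0454 bits

Information Gain = H(Y) - H(Y|Feature)

Before split:
P(positive) = 11/16 = 0.6875
H(Y) = 0.8960 bits

After split:
Feature=0: H = 0.9710 bits (weight = 10/16)
Feature=1: H = 0.6500 bits (weight = 6/16)
H(Y|Feature) = (10/16)×0.9710 + (6/16)×0.6500 = 0.8506 bits

Information Gain = 0.8960 - 0.8506 = 0.0454 bits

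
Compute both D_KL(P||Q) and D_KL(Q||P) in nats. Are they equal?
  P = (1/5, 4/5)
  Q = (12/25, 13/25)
D_KL(P||Q) = 0.1695, D_KL(Q||P) = 0.1962

KL divergence is not symmetric: D_KL(P||Q) ≠ D_KL(Q||P) in general.

D_KL(P||Q) = 0.1695 nats
D_KL(Q||P) = 0.1962 nats

No, they are not equal!

This asymmetry is why KL divergence is not a true distance metric.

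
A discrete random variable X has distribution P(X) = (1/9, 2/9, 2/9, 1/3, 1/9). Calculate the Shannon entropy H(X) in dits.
0.6614 dits

Shannon entropy is H(X) = -Σ p(x) log p(x).

For P = (1/9, 2/9, 2/9, 1/3, 1/9):
H = -1/9 × log_10(1/9) -2/9 × log_10(2/9) -2/9 × log_10(2/9) -1/3 × log_10(1/3) -1/9 × log_10(1/9)
H = 0.6614 dits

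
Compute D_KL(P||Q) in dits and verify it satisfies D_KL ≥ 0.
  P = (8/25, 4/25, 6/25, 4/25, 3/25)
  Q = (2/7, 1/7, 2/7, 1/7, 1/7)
0.0042 dits

KL divergence satisfies the Gibbs inequality: D_KL(P||Q) ≥ 0 for all distributions P, Q.

D_KL(P||Q) = Σ p(x) log(p(x)/q(x))
Term by term:
  x=0: 8/25 × log_10[(8/25)/(2/7)] = 0.0157
  x=1: 4/25 × log_10[(4/25)/(1/7)] = 0.0079
  x=2: 6/25 × log_10[(6/25)/(2/7)] = -0.0182
  x=3: 4/25 × log_10[(4/25)/(1/7)] = 0.0079
  x=4: 3/25 × log_10[(3/25)/(1/7)] = -0.0091
D_KL(P||Q) = 0.0042 dits

D_KL(P||Q) = 0.0042 ≥ 0 ✓

This non-negativity is a fundamental property: relative entropy cannot be negative because it measures how different Q is from P.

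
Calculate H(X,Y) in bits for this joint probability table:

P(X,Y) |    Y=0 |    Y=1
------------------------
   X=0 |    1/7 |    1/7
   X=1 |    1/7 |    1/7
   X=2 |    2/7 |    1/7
2.5216 bits

Joint entropy is H(X,Y) = -Σ_{x,y} p(x,y) log p(x,y).

Summing over all non-zero entries:
H(X,Y) = -[1/7·log_2(1/7) + 1/7·log_2(1/7) + 1/7·log_2(1/7) + 1/7·log_2(1/7) + 2/7·log_2(2/7) + 1/7·log_2(1/7)]
H(X,Y) = 2.5216 bits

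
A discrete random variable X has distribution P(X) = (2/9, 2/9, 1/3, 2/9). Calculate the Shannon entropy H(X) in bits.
1.9749 bits

Shannon entropy is H(X) = -Σ p(x) log p(x).

For P = (2/9, 2/9, 1/3, 2/9):
H = -2/9 × log_2(2/9) -2/9 × log_2(2/9) -1/3 × log_2(1/3) -2/9 × log_2(2/9)
H = 1.9749 bits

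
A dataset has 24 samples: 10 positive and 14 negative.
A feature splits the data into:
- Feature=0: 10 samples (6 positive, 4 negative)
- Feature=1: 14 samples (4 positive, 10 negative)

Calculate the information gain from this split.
0.0718 bits

Information Gain = H(Y) - H(Y|Feature)

Before split:
P(positive) = 10/24 = 0.4167
H(Y) = 0.9799 bits

After split:
Feature=0: H = 0.9710 bits (weight = 10/24)
Feature=1: H = 0.8631 bits (weight = 14/24)
H(Y|Feature) = (10/24)×0.9710 + (14/24)×0.8631 = 0.9080 bits

Information Gain = 0.9799 - 0.9080 = 0.0718 bits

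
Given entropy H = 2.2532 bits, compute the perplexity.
4.7674

Perplexity is 2^H (or exp(H) for natural log).

H = 2.2532 bits
Perplexity = 2^2.2532 = 4.7674

Interpretation: The model's uncertainty is equivalent to choosing uniformly among 4.8 options.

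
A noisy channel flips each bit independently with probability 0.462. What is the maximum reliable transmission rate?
0.0042 bits

For a binary symmetric channel (BSC) with error probability p:
Capacity C = 1 - H(p) bits per symbol

where H(p) = -p log₂(p) - (1-p) log₂(1-p) is the binary entropy function.

H(0.462) = 0.9958 bits
C = 1 - 0.9958 = 0.0042 bits per symbol

This means we can reliably transmit up to 0.0042 bits of information per channel use.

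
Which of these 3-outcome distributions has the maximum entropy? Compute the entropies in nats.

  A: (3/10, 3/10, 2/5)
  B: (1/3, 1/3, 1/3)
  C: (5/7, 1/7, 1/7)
B

For a discrete distribution over n outcomes, entropy is maximized by the uniform distribution.

Computing entropies:
H(A) = 1.0889 nats
H(B) = 1.0986 nats
H(C) = 0.7963 nats

The uniform distribution (where all probabilities equal 1/3) achieves the maximum entropy of log_e(3) = 1.0986 nats.

Distribution B has the highest entropy.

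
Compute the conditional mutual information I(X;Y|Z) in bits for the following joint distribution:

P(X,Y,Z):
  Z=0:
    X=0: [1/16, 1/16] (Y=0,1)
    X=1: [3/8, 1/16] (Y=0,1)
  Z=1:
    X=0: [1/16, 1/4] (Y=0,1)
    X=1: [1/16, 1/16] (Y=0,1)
0.0730 bits

Conditional mutual information: I(X;Y|Z) = H(X|Z) + H(Y|Z) - H(X,Y|Z)

H(Z) = 0.9887
H(X,Z) = 1.7962 → H(X|Z) = 0.8075
H(Y,Z) = 1.7962 → H(Y|Z) = 0.8075
H(X,Y,Z) = 2.5306 → H(X,Y|Z) = 1.5419

I(X;Y|Z) = 0.8075 + 0.8075 - 1.5419 = 0.0730 bits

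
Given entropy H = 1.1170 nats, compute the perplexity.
3.0557

Perplexity is e^H (or exp(H) for natural log).

H = 1.1170 nats
Perplexity = e^1.1170 = 3.0557

Interpretation: The model's uncertainty is equivalent to choosing uniformly among 3.1 options.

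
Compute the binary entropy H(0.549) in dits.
0.2989 dits

The binary entropy function is:
H(p) = -p log(p) - (1-p) log(1-p)

H(0.549) = -0.549 × log_10(0.549) - 0.451 × log_10(0.451)
H(0.549) = 0.2989 dits

Note: Binary entropy is maximized at p=0.5 (H=1 bit) and minimized at p=0 or p=1 (H=0).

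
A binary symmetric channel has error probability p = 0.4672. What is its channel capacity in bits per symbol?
0.0031 bits

For a binary symmetric channel (BSC) with error probability p:
Capacity C = 1 - H(p) bits per symbol

where H(p) = -p log₂(p) - (1-p) log₂(1-p) is the binary entropy function.

H(0.4672) = 0.9969 bits
C = 1 - 0.9969 = 0.0031 bits per symbol

This means we can reliably transmit up to 0.0031 bits of information per channel use.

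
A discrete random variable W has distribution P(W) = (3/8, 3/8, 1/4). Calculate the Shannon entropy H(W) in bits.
1.5613 bits

Shannon entropy is H(X) = -Σ p(x) log p(x).

For P = (3/8, 3/8, 1/4):
H = -3/8 × log_2(3/8) -3/8 × log_2(3/8) -1/4 × log_2(1/4)
H = 1.5613 bits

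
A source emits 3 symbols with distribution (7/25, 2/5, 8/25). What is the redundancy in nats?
0.0110 nats

Redundancy measures how far a source is from maximum entropy:
R = H_max - H(X)

Maximum entropy for 3 symbols: H_max = log_e(3) = 1.0986 nats
Actual entropy: H(X) = 1.0876 nats
Redundancy: R = 1.0986 - 1.0876 = 0.0110 nats

This redundancy represents potential for compression: the source could be compressed by 0.0110 nats per symbol.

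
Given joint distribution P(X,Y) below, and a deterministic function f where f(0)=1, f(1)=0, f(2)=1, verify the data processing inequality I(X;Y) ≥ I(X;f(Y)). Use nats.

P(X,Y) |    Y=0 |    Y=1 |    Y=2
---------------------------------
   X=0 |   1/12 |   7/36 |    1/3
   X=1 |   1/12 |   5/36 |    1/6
I(X;Y) = 0.0081, I(X;f(Y)) = 0.0008, inequality holds: 0.0081 ≥ 0.0008

Data Processing Inequality: For any Markov chain X → Y → Z, we have I(X;Y) ≥ I(X;Z).

Here Z = f(Y) is a deterministic function of Y, forming X → Y → Z.

Original I(X;Y) = 0.0081 nats

After applying f:
P(X,Z) where Z=f(Y):
- P(X,Z=0) = P(X,Y=1)
- P(X,Z=1) = P(X,Y=0) + P(X,Y=2)

I(X;Z) = I(X;f(Y)) = 0.0008 nats

Verification: 0.0081 ≥ 0.0008 ✓

Information cannot be created by processing; the function f can only lose information about X.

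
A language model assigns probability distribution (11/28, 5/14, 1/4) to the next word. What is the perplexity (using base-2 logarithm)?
2.9486

Perplexity is 2^H (or exp(H) for natural log).

First, H = -Σ p log p = 1.5601 bits
Perplexity = 2^1.5601 = 2.9486

Interpretation: The model's uncertainty is equivalent to choosing uniformly among 2.9 options.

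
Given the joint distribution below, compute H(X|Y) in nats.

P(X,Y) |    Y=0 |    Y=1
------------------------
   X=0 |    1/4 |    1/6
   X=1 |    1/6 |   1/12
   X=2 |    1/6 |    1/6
1.0690 nats

Using the chain rule: H(X|Y) = H(X,Y) - H(Y)

First, compute H(X,Y) = 1.7482 nats

Marginal P(Y) = (7/12, 5/12)
H(Y) = 0.6792 nats

H(X|Y) = H(X,Y) - H(Y) = 1.7482 - 0.6792 = 1.0690 nats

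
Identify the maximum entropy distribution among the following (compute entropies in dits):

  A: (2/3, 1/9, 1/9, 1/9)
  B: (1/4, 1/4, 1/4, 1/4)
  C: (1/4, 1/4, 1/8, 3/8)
B

For a discrete distribution over n outcomes, entropy is maximized by the uniform distribution.

Computing entropies:
H(A) = 0.4355 dits
H(B) = 0.6021 dits
H(C) = 0.5737 dits

The uniform distribution (where all probabilities equal 1/4) achieves the maximum entropy of log_10(4) = 0.6021 dits.

Distribution B has the highest entropy.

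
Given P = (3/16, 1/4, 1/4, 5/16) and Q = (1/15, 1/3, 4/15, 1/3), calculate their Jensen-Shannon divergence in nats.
0.0182 nats

Jensen-Shannon divergence is:
JSD(P||Q) = 0.5 × D_KL(P||M) + 0.5 × D_KL(Q||M)
where M = 0.5 × (P + Q) is the mixture distribution.

M = 0.5 × (3/16, 1/4, 1/4, 5/16) + 0.5 × (1/15, 1/3, 4/15, 1/3) = (0.127083, 7/24, 0.258333, 0.322917)

D_KL(P||M) = 0.0159 nats
D_KL(Q||M) = 0.0206 nats

JSD(P||Q) = 0.5 × 0.0159 + 0.5 × 0.0206 = 0.0182 nats

Unlike KL divergence, JSD is symmetric and bounded: 0 ≤ JSD ≤ log(2).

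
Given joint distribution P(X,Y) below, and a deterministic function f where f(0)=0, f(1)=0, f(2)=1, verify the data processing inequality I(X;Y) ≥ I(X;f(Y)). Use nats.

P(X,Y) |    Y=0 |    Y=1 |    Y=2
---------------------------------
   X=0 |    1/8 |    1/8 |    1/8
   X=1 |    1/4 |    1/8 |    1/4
I(X;Y) = 0.0109, I(X;f(Y)) = 0.0022, inequality holds: 0.0109 ≥ 0.0022

Data Processing Inequality: For any Markov chain X → Y → Z, we have I(X;Y) ≥ I(X;Z).

Here Z = f(Y) is a deterministic function of Y, forming X → Y → Z.

Original I(X;Y) = 0.0109 nats

After applying f:
P(X,Z) where Z=f(Y):
- P(X,Z=0) = P(X,Y=0) + P(X,Y=1)
- P(X,Z=1) = P(X,Y=2)

I(X;Z) = I(X;f(Y)) = 0.0022 nats

Verification: 0.0109 ≥ 0.0022 ✓

Information cannot be created by processing; the function f can only lose information about X.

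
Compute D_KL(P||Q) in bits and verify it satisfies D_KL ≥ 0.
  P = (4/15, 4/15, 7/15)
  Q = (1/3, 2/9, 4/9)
0.0171 bits

KL divergence satisfies the Gibbs inequality: D_KL(P||Q) ≥ 0 for all distributions P, Q.

D_KL(P||Q) = Σ p(x) log(p(x)/q(x))
Term by term:
  x=0: 4/15 × log_2[(4/15)/(1/3)] = -0.0858
  x=1: 4/15 × log_2[(4/15)/(2/9)] = 0.0701
  x=2: 7/15 × log_2[(7/15)/(4/9)] = 0.0328
D_KL(P||Q) = 0.0171 bits

D_KL(P||Q) = 0.0171 ≥ 0 ✓

This non-negativity is a fundamental property: relative entropy cannot be negative because it measures how different Q is from P.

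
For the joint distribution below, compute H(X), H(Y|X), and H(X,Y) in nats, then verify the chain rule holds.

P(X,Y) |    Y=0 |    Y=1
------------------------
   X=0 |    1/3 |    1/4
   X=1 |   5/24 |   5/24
H(X,Y) = 1.3664, H(X) = 0.6792, H(Y|X) = 0.6872 (all in nats)

Chain rule: H(X,Y) = H(X) + H(Y|X)

Left side — joint entropy directly:
H(X,Y) = -Σ p(x,y) log p(x,y) = 1.3664 nats

Right side — compute H(Y|X) from the conditional distributions:
P(X) = (7/12, 5/12), so H(X) = 0.6792 nats
H(Y|X) = Σ_x P(X=x) · H(Y|X=x):
  P(Y|X=0) = (4/7, 3/7), H(Y|X=0) = 0.6829, weight P(X=0) = 7/12
  P(Y|X=1) = (1/2, 1/2), H(Y|X=1) = 0.6931, weight P(X=1) = 5/12
H(Y|X) = 0.6872 nats

H(X) + H(Y|X) = 0.6792 + 0.6872 = 1.3664 nats

Both sides equal 1.3664 nats. ✓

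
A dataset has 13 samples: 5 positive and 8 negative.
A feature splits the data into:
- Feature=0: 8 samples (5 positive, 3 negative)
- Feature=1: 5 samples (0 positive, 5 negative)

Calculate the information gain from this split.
0.3739 bits

Information Gain = H(Y) - H(Y|Feature)

Before split:
P(positive) = 5/13 = 0.3846
H(Y) = 0.9612 bits

After split:
Feature=0: H = 0.9544 bits (weight = 8/13)
Feature=1: H = 0.0000 bits (weight = 5/13)
H(Y|Feature) = (8/13)×0.9544 + (5/13)×0.0000 = 0.5873 bits

Information Gain = 0.9612 - 0.5873 = 0.3739 bits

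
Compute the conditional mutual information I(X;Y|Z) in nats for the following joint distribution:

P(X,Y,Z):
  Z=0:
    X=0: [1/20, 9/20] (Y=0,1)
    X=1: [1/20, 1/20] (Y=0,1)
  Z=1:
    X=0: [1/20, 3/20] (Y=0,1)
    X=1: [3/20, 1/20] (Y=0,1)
0.0908 nats

Conditional mutual information: I(X;Y|Z) = H(X|Z) + H(Y|Z) - H(X,Y|Z)

H(Z) = 0.6730
H(X,Z) = 1.2206 → H(X|Z) = 0.5476
H(Y,Z) = 1.2206 → H(Y|Z) = 0.5476
H(X,Y,Z) = 1.6774 → H(X,Y|Z) = 1.0044

I(X;Y|Z) = 0.5476 + 0.5476 - 1.0044 = 0.0908 nats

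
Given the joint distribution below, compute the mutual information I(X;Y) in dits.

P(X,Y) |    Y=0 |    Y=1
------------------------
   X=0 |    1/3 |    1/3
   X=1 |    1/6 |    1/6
0.0000 dits

Mutual information: I(X;Y) = H(X) + H(Y) - H(X,Y)

Marginals:
P(X) = (2/3, 1/3), H(X) = 0.2764 dits
P(Y) = (1/2, 1/2), H(Y) = 0.3010 dits

Joint entropy: H(X,Y) = 0.5775 dits

I(X;Y) = 0.2764 + 0.3010 - 0.5775 = 0.0000 dits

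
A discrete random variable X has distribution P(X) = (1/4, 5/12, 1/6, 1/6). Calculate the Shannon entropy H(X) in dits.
0.5683 dits

Shannon entropy is H(X) = -Σ p(x) log p(x).

For P = (1/4, 5/12, 1/6, 1/6):
H = -1/4 × log_10(1/4) -5/12 × log_10(5/12) -1/6 × log_10(1/6) -1/6 × log_10(1/6)
H = 0.5683 dits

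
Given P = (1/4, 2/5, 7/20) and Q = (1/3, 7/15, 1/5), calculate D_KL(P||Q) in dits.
0.0270 dits

KL divergence: D_KL(P||Q) = Σ p(x) log(p(x)/q(x))

Computing term by term:
  x=0: 1/4 × log_10[(1/4)/(1/3)] = 1/4 × -0.1249 = -0.0312
  x=1: 2/5 × log_10[(2/5)/(7/15)] = 2/5 × -0.0669 = -0.0268
  x=2: 7/20 × log_10[(7/20)/(1/5)] = 7/20 × 0.2430 = 0.0851

D_KL(P||Q) = 0.0270 dits

Note: KL divergence is always non-negative and equals 0 iff P = Q.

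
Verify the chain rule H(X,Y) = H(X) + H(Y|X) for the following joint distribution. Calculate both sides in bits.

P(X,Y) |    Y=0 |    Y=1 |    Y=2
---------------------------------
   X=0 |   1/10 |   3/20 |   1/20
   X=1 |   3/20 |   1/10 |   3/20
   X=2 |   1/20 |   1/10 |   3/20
H(X,Y) = 3.0710, H(X) = 1.5710, H(Y|X) = 1.5000 (all in bits)

Chain rule: H(X,Y) = H(X) + H(Y|X)

Left side — joint entropy directly:
H(X,Y) = -Σ p(x,y) log p(x,y) = 3.0710 bits

Right side — compute H(Y|X) from the conditional distributions:
P(X) = (3/10, 2/5, 3/10), so H(X) = 1.5710 bits
H(Y|X) = Σ_x P(X=x) · H(Y|X=x):
  P(Y|X=0) = (1/3, 1/2, 1/6), H(Y|X=0) = 1.4591, weight P(X=0) = 3/10
  P(Y|X=1) = (3/8, 1/4, 3/8), H(Y|X=1) = 1.5613, weight P(X=1) = 2/5
  P(Y|X=2) = (1/6, 1/3, 1/2), H(Y|X=2) = 1.4591, weight P(X=2) = 3/10
H(Y|X) = 1.5000 bits

H(X) + H(Y|X) = 1.5710 + 1.5000 = 3.0710 bits

Both sides equal 3.0710 bits. ✓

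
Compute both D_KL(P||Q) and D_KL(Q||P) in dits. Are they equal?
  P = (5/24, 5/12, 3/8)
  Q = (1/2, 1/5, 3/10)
D_KL(P||Q) = 0.0899, D_KL(Q||P) = 0.0973

KL divergence is not symmetric: D_KL(P||Q) ≠ D_KL(Q||P) in general.

D_KL(P||Q) = 0.0899 dits
D_KL(Q||P) = 0.0973 dits

No, they are not equal!

This asymmetry is why KL divergence is not a true distance metric.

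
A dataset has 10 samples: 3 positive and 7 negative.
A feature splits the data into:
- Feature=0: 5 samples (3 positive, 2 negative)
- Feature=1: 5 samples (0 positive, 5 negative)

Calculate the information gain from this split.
0.3958 bits

Information Gain = H(Y) - H(Y|Feature)

Before split:
P(positive) = 3/10 = 0.3000
H(Y) = 0.8813 bits

After split:
Feature=0: H = 0.9710 bits (weight = 5/10)
Feature=1: H = 0.0000 bits (weight = 5/10)
H(Y|Feature) = (5/10)×0.9710 + (5/10)×0.0000 = 0.4855 bits

Information Gain = 0.8813 - 0.4855 = 0.3958 bits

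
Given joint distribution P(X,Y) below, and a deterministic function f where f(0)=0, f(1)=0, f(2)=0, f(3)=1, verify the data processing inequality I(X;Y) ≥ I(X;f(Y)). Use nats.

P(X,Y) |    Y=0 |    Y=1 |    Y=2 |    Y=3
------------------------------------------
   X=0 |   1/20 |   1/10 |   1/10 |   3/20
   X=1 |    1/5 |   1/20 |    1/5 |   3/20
I(X;Y) = 0.0535, I(X;f(Y)) = 0.0088, inequality holds: 0.0535 ≥ 0.0088

Data Processing Inequality: For any Markov chain X → Y → Z, we have I(X;Y) ≥ I(X;Z).

Here Z = f(Y) is a deterministic function of Y, forming X → Y → Z.

Original I(X;Y) = 0.0535 nats

After applying f:
P(X,Z) where Z=f(Y):
- P(X,Z=0) = P(X,Y=0) + P(X,Y=1) + P(X,Y=2)
- P(X,Z=1) = P(X,Y=3)

I(X;Z) = I(X;f(Y)) = 0.0088 nats

Verification: 0.0535 ≥ 0.0088 ✓

Information cannot be created by processing; the function f can only lose information about X.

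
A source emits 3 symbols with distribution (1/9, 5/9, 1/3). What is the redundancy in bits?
0.2333 bits

Redundancy measures how far a source is from maximum entropy:
R = H_max - H(X)

Maximum entropy for 3 symbols: H_max = log_2(3) = 1.5850 bits
Actual entropy: H(X) = 1.3516 bits
Redundancy: R = 1.5850 - 1.3516 = 0.2333 bits

This redundancy represents potential for compression: the source could be compressed by 0.2333 bits per symbol.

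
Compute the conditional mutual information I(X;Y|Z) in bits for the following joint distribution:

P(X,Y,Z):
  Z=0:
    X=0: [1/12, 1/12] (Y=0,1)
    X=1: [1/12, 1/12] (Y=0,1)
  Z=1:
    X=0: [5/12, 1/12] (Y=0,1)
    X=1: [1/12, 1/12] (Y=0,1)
0.0492 bits

Conditional mutual information: I(X;Y|Z) = H(X|Z) + H(Y|Z) - H(X,Y|Z)

H(Z) = 0.9183
H(X,Z) = 1.7925 → H(X|Z) = 0.8742
H(Y,Z) = 1.7925 → H(Y|Z) = 0.8742
H(X,Y,Z) = 2.6175 → H(X,Y|Z) = 1.6992

I(X;Y|Z) = 0.8742 + 0.8742 - 1.6992 = 0.0492 bits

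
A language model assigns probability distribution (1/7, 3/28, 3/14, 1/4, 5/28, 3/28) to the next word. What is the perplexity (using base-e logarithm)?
5.7026

Perplexity is e^H (or exp(H) for natural log).

First, H = -Σ p log p = 1.7409 nats
Perplexity = e^1.7409 = 5.7026

Interpretation: The model's uncertainty is equivalent to choosing uniformly among 5.7 options.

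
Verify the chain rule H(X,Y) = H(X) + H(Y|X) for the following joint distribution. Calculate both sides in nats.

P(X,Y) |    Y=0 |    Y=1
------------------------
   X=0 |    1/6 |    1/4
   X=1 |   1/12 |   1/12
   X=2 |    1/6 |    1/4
H(X,Y) = 1.7046, H(X) = 1.0282, H(Y|X) = 0.6764 (all in nats)

Chain rule: H(X,Y) = H(X) + H(Y|X)

Left side — joint entropy directly:
H(X,Y) = -Σ p(x,y) log p(x,y) = 1.7046 nats

Right side — compute H(Y|X) from the conditional distributions:
P(X) = (5/12, 1/6, 5/12), so H(X) = 1.0282 nats
H(Y|X) = Σ_x P(X=x) · H(Y|X=x):
  P(Y|X=0) = (2/5, 3/5), H(Y|X=0) = 0.6730, weight P(X=0) = 5/12
  P(Y|X=1) = (1/2, 1/2), H(Y|X=1) = 0.6931, weight P(X=1) = 1/6
  P(Y|X=2) = (2/5, 3/5), H(Y|X=2) = 0.6730, weight P(X=2) = 5/12
H(Y|X) = 0.6764 nats

H(X) + H(Y|X) = 1.0282 + 0.6764 = 1.7046 nats

Both sides equal 1.7046 nats. ✓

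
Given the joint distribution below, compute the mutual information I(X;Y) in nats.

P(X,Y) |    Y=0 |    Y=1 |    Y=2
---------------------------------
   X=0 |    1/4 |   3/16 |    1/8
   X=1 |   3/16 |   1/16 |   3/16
0.0356 nats

Mutual information: I(X;Y) = H(X) + H(Y) - H(X,Y)

Marginals:
P(X) = (9/16, 7/16), H(X) = 0.6853 nats
P(Y) = (7/16, 1/4, 5/16), H(Y) = 1.0717 nats

Joint entropy: H(X,Y) = 1.7214 nats

I(X;Y) = 0.6853 + 1.0717 - 1.7214 = 0.0356 nats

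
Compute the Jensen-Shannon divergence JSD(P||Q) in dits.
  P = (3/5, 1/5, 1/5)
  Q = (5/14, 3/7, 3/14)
0.0161 dits

Jensen-Shannon divergence is:
JSD(P||Q) = 0.5 × D_KL(P||M) + 0.5 × D_KL(Q||M)
where M = 0.5 × (P + Q) is the mixture distribution.

M = 0.5 × (3/5, 1/5, 1/5) + 0.5 × (5/14, 3/7, 3/14) = (0.478571, 11/35, 0.207143)

D_KL(P||M) = 0.0166 dits
D_KL(Q||M) = 0.0155 dits

JSD(P||Q) = 0.5 × 0.0166 + 0.5 × 0.0155 = 0.0161 dits

Unlike KL divergence, JSD is symmetric and bounded: 0 ≤ JSD ≤ log(2).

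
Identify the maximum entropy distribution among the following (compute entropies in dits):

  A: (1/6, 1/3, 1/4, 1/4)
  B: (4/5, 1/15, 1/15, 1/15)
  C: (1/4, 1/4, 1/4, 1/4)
C

For a discrete distribution over n outcomes, entropy is maximized by the uniform distribution.

Computing entropies:
H(A) = 0.5898 dits
H(B) = 0.3127 dits
H(C) = 0.6021 dits

The uniform distribution (where all probabilities equal 1/4) achieves the maximum entropy of log_10(4) = 0.6021 dits.

Distribution C has the highest entropy.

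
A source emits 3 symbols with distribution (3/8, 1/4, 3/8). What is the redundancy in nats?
0.0164 nats

Redundancy measures how far a source is from maximum entropy:
R = H_max - H(X)

Maximum entropy for 3 symbols: H_max = log_e(3) = 1.0986 nats
Actual entropy: H(X) = 1.0822 nats
Redundancy: R = 1.0986 - 1.0822 = 0.0164 nats

This redundancy represents potential for compression: the source could be compressed by 0.0164 nats per symbol.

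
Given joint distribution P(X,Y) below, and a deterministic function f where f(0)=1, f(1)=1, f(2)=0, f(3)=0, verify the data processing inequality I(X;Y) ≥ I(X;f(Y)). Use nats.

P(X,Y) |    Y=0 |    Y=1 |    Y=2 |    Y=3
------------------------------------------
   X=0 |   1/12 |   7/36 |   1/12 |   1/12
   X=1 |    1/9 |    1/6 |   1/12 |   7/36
I(X;Y) = 0.0197, I(X;f(Y)) = 0.0079, inequality holds: 0.0197 ≥ 0.0079

Data Processing Inequality: For any Markov chain X → Y → Z, we have I(X;Y) ≥ I(X;Z).

Here Z = f(Y) is a deterministic function of Y, forming X → Y → Z.

Original I(X;Y) = 0.0197 nats

After applying f:
P(X,Z) where Z=f(Y):
- P(X,Z=0) = P(X,Y=2) + P(X,Y=3)
- P(X,Z=1) = P(X,Y=0) + P(X,Y=1)

I(X;Z) = I(X;f(Y)) = 0.0079 nats

Verification: 0.0197 ≥ 0.0079 ✓

Information cannot be created by processing; the function f can only lose information about X.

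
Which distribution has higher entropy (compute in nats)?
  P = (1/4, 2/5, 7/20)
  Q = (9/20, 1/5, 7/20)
P

Computing entropies in nats:
H(P) = 1.0805
H(Q) = 1.0487

Distribution P has higher entropy.

Intuition: The distribution closer to uniform (more spread out) has higher entropy.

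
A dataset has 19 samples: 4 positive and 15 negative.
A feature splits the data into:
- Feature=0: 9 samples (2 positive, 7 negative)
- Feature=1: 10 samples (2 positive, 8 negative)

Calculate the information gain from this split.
0.0005 bits

Information Gain = H(Y) - H(Y|Feature)

Before split:
P(positive) = 4/19 = 0.2105
H(Y) = 0.7425 bits

After split:
Feature=0: H = 0.7642 bits (weight = 9/19)
Feature=1: H = 0.7219 bits (weight = 10/19)
H(Y|Feature) = (9/19)×0.7642 + (10/19)×0.7219 = 0.7420 bits

Information Gain = 0.7425 - 0.7420 = 0.0005 bits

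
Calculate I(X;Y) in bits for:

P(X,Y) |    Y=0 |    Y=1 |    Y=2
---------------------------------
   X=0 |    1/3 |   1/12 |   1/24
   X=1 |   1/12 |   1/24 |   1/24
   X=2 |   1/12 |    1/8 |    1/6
0.1738 bits

Mutual information: I(X;Y) = H(X) + H(Y) - H(X,Y)

Marginals:
P(X) = (11/24, 1/6, 3/8), H(X) = 1.4773 bits
P(Y) = (1/2, 1/4, 1/4), H(Y) = 1.5000 bits

Joint entropy: H(X,Y) = 2.8035 bits

I(X;Y) = 1.4773 + 1.5000 - 2.8035 = 0.1738 bits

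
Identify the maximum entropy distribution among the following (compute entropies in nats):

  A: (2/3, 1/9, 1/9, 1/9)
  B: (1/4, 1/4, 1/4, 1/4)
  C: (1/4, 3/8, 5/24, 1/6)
B

For a discrete distribution over n outcomes, entropy is maximized by the uniform distribution.

Computing entropies:
H(A) = 1.0027 nats
H(B) = 1.3863 nats
H(C) = 1.3398 nats

The uniform distribution (where all probabilities equal 1/4) achieves the maximum entropy of log_e(4) = 1.3863 nats.

Distribution B has the highest entropy.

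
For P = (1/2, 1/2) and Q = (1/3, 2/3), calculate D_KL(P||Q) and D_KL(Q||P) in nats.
D_KL(P||Q) = 0.0589, D_KL(Q||P) = 0.0566

KL divergence is not symmetric: D_KL(P||Q) ≠ D_KL(Q||P) in general.

D_KL(P||Q) = 0.0589 nats
D_KL(Q||P) = 0.0566 nats

No, they are not equal!

This asymmetry is why KL divergence is not a true distance metric.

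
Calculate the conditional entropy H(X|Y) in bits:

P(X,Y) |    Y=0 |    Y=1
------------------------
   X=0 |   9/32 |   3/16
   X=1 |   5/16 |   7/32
0.9971 bits

Using the chain rule: H(X|Y) = H(X,Y) - H(Y)

First, compute H(X,Y) = 1.9716 bits

Marginal P(Y) = (19/32, 13/32)
H(Y) = 0.9745 bits

H(X|Y) = H(X,Y) - H(Y) = 1.9716 - 0.9745 = 0.9971 bits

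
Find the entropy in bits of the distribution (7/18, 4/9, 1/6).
1.4807 bits

Shannon entropy is H(X) = -Σ p(x) log p(x).

For P = (7/18, 4/9, 1/6):
H = -7/18 × log_2(7/18) -4/9 × log_2(4/9) -1/6 × log_2(1/6)
H = 1.4807 bits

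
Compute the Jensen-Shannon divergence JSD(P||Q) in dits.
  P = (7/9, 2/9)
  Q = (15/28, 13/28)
0.0143 dits

Jensen-Shannon divergence is:
JSD(P||Q) = 0.5 × D_KL(P||M) + 0.5 × D_KL(Q||M)
where M = 0.5 × (P + Q) is the mixture distribution.

M = 0.5 × (7/9, 2/9) + 0.5 × (15/28, 13/28) = (0.656746, 0.343254)

D_KL(P||M) = 0.0152 dits
D_KL(Q||M) = 0.0135 dits

JSD(P||Q) = 0.5 × 0.0152 + 0.5 × 0.0135 = 0.0143 dits

Unlike KL divergence, JSD is symmetric and bounded: 0 ≤ JSD ≤ log(2).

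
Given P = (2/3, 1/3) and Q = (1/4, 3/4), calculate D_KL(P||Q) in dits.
0.1666 dits

KL divergence: D_KL(P||Q) = Σ p(x) log(p(x)/q(x))

Computing term by term:
  x=0: 2/3 × log_10[(2/3)/(1/4)] = 2/3 × 0.4260 = 0.2840
  x=1: 1/3 × log_10[(1/3)/(3/4)] = 1/3 × -0.3522 = -0.1174

D_KL(P||Q) = 0.1666 dits

Note: KL divergence is always non-negative and equals 0 iff P = Q.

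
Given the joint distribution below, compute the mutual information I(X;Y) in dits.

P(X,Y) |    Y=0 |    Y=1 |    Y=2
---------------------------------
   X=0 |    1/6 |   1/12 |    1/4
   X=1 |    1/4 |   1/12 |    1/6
0.0073 dits

Mutual information: I(X;Y) = H(X) + H(Y) - H(X,Y)

Marginals:
P(X) = (1/2, 1/2), H(X) = 0.3010 dits
P(Y) = (5/12, 1/6, 5/12), H(Y) = 0.4465 dits

Joint entropy: H(X,Y) = 0.7403 dits

I(X;Y) = 0.3010 + 0.4465 - 0.7403 = 0.0073 dits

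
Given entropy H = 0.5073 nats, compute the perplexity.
1.6608

Perplexity is e^H (or exp(H) for natural log).

H = 0.5073 nats
Perplexity = e^0.5073 = 1.6608

Interpretation: The model's uncertainty is equivalent to choosing uniformly among 1.7 options.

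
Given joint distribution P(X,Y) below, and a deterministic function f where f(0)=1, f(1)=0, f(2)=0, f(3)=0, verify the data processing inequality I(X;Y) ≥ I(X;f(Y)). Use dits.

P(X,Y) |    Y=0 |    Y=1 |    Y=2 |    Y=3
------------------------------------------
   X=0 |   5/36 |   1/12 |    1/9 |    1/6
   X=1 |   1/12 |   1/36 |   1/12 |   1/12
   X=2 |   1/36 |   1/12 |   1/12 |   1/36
I(X;Y) = 0.0240, I(X;f(Y)) = 0.0059, inequality holds: 0.0240 ≥ 0.0059

Data Processing Inequality: For any Markov chain X → Y → Z, we have I(X;Y) ≥ I(X;Z).

Here Z = f(Y) is a deterministic function of Y, forming X → Y → Z.

Original I(X;Y) = 0.0240 dits

After applying f:
P(X,Z) where Z=f(Y):
- P(X,Z=0) = P(X,Y=1) + P(X,Y=2) + P(X,Y=3)
- P(X,Z=1) = P(X,Y=0)

I(X;Z) = I(X;f(Y)) = 0.0059 dits

Verification: 0.0240 ≥ 0.0059 ✓

Information cannot be created by processing; the function f can only lose information about X.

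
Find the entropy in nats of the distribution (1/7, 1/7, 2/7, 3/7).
1.2770 nats

Shannon entropy is H(X) = -Σ p(x) log p(x).

For P = (1/7, 1/7, 2/7, 3/7):
H = -1/7 × log_e(1/7) -1/7 × log_e(1/7) -2/7 × log_e(2/7) -3/7 × log_e(3/7)
H = 1.2770 nats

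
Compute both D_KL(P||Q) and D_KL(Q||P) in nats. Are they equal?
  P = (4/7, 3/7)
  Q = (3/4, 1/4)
D_KL(P||Q) = 0.0756, D_KL(Q||P) = 0.0692

KL divergence is not symmetric: D_KL(P||Q) ≠ D_KL(Q||P) in general.

D_KL(P||Q) = 0.0756 nats
D_KL(Q||P) = 0.0692 nats

No, they are not equal!

This asymmetry is why KL divergence is not a true distance metric.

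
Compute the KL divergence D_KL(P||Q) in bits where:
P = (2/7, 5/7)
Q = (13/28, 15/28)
0.0963 bits

KL divergence: D_KL(P||Q) = Σ p(x) log(p(x)/q(x))

Computing term by term:
  x=0: 2/7 × log_2[(2/7)/(13/28)] = 2/7 × -0.7004 = -0.2001
  x=1: 5/7 × log_2[(5/7)/(15/28)] = 5/7 × 0.4150 = 0.2965

D_KL(P||Q) = 0.0963 bits

Note: KL divergence is always non-negative and equals 0 iff P = Q.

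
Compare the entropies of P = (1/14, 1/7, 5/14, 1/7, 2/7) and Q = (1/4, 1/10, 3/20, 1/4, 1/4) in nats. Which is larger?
Q

Computing entropies in nats:
H(P) = 1.4701
H(Q) = 1.5545

Distribution Q has higher entropy.

Intuition: The distribution closer to uniform (more spread out) has higher entropy.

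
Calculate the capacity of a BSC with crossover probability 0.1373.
0.4229 bits

For a binary symmetric channel (BSC) with error probability p:
Capacity C = 1 - H(p) bits per symbol

where H(p) = -p log₂(p) - (1-p) log₂(1-p) is the binary entropy function.

H(0.1373) = 0.5771 bits
C = 1 - 0.5771 = 0.4229 bits per symbol

This means we can reliably transmit up to 0.4229 bits of information per channel use.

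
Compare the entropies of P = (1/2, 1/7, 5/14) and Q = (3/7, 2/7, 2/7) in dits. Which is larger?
Q

Computing entropies in dits:
H(P) = 0.4309
H(Q) = 0.4686

Distribution Q has higher entropy.

Intuition: The distribution closer to uniform (more spread out) has higher entropy.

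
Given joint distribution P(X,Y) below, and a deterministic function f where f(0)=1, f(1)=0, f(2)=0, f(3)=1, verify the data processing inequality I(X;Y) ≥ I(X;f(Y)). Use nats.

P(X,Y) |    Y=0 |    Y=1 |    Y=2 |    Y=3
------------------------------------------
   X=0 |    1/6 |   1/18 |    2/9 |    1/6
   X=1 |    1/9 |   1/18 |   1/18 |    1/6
I(X;Y) = 0.0342, I(X;f(Y)) = 0.0145, inequality holds: 0.0342 ≥ 0.0145

Data Processing Inequality: For any Markov chain X → Y → Z, we have I(X;Y) ≥ I(X;Z).

Here Z = f(Y) is a deterministic function of Y, forming X → Y → Z.

Original I(X;Y) = 0.0342 nats

After applying f:
P(X,Z) where Z=f(Y):
- P(X,Z=0) = P(X,Y=1) + P(X,Y=2)
- P(X,Z=1) = P(X,Y=0) + P(X,Y=3)

I(X;Z) = I(X;f(Y)) = 0.0145 nats

Verification: 0.0342 ≥ 0.0145 ✓

Information cannot be created by processing; the function f can only lose information about X.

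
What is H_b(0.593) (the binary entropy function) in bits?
0.9749 bits

The binary entropy function is:
H(p) = -p log(p) - (1-p) log(1-p)

H(0.593) = -0.593 × log_2(0.593) - 0.407 × log_2(0.407)
H(0.593) = 0.9749 bits

Note: Binary entropy is maximized at p=0.5 (H=1 bit) and minimized at p=0 or p=1 (H=0).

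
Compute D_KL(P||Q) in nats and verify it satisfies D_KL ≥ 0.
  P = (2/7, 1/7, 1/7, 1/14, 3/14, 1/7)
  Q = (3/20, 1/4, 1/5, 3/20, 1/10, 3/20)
0.1594 nats

KL divergence satisfies the Gibbs inequality: D_KL(P||Q) ≥ 0 for all distributions P, Q.

D_KL(P||Q) = Σ p(x) log(p(x)/q(x))
Term by term:
  x=0: 2/7 × log_e[(2/7)/(3/20)] = 0.1841
  x=1: 1/7 × log_e[(1/7)/(1/4)] = -0.0799
  x=2: 1/7 × log_e[(1/7)/(1/5)] = -0.0481
  x=3: 1/14 × log_e[(1/14)/(3/20)] = -0.0530
  x=4: 3/14 × log_e[(3/14)/(1/10)] = 0.1633
  x=5: 1/7 × log_e[(1/7)/(3/20)] = -0.0070
D_KL(P||Q) = 0.1594 nats

D_KL(P||Q) = 0.1594 ≥ 0 ✓

This non-negativity is a fundamental property: relative entropy cannot be negative because it measures how different Q is from P.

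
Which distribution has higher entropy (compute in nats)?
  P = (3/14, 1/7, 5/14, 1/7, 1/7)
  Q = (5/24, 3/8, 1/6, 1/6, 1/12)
P

Computing entropies in nats:
H(P) = 1.5318
H(Q) = 1.4989

Distribution P has higher entropy.

Intuition: The distribution closer to uniform (more spread out) has higher entropy.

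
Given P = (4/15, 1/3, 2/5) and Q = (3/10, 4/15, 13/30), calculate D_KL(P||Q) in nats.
0.0110 nats

KL divergence: D_KL(P||Q) = Σ p(x) log(p(x)/q(x))

Computing term by term:
  x=0: 4/15 × log_e[(4/15)/(3/10)] = 4/15 × -0.1178 = -0.0314
  x=1: 1/3 × log_e[(1/3)/(4/15)] = 1/3 × 0.2231 = 0.0744
  x=2: 2/5 × log_e[(2/5)/(13/30)] = 2/5 × -0.0800 = -0.0320

D_KL(P||Q) = 0.0110 nats

Note: KL divergence is always non-negative and equals 0 iff P = Q.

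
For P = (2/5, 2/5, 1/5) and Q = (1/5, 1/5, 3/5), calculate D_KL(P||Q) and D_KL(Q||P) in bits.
D_KL(P||Q) = 0.4830, D_KL(Q||P) = 0.5510

KL divergence is not symmetric: D_KL(P||Q) ≠ D_KL(Q||P) in general.

D_KL(P||Q) = 0.4830 bits
D_KL(Q||P) = 0.5510 bits

No, they are not equal!

This asymmetry is why KL divergence is not a true distance metric.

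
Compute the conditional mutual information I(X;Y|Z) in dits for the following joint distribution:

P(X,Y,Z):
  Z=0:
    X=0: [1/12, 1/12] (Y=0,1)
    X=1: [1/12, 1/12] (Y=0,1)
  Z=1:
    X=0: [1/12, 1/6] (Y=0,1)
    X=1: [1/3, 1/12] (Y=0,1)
0.0319 dits

Conditional mutual information: I(X;Y|Z) = H(X|Z) + H(Y|Z) - H(X,Y|Z)

H(Z) = 0.2764
H(X,Z) = 0.5683 → H(X|Z) = 0.2919
H(Y,Z) = 0.5683 → H(Y|Z) = 0.2919
H(X,Y,Z) = 0.8283 → H(X,Y|Z) = 0.5519

I(X;Y|Z) = 0.2919 + 0.2919 - 0.5519 = 0.0319 dits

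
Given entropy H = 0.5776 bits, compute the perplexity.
1.4924

Perplexity is 2^H (or exp(H) for natural log).

H = 0.5776 bits
Perplexity = 2^0.5776 = 1.4924

Interpretation: The model's uncertainty is equivalent to choosing uniformly among 1.5 options.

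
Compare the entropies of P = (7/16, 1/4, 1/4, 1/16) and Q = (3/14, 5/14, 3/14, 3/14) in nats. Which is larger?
Q

Computing entropies in nats:
H(P) = 1.2281
H(Q) = 1.3580

Distribution Q has higher entropy.

Intuition: The distribution closer to uniform (more spread out) has higher entropy.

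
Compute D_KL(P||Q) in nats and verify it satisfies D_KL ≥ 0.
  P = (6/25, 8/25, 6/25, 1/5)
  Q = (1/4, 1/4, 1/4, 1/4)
0.0148 nats

KL divergence satisfies the Gibbs inequality: D_KL(P||Q) ≥ 0 for all distributions P, Q.

D_KL(P||Q) = Σ p(x) log(p(x)/q(x))
Term by term:
  x=0: 6/25 × log_e[(6/25)/(1/4)] = -0.0098
  x=1: 8/25 × log_e[(8/25)/(1/4)] = 0.0790
  x=2: 6/25 × log_e[(6/25)/(1/4)] = -0.0098
  x=3: 1/5 × log_e[(1/5)/(1/4)] = -0.0446
D_KL(P||Q) = 0.0148 nats

D_KL(P||Q) = 0.0148 ≥ 0 ✓

This non-negativity is a fundamental property: relative entropy cannot be negative because it measures how different Q is from P.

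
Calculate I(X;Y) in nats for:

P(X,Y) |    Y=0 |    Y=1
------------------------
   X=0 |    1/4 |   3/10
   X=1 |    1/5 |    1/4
0.0001 nats

Mutual information: I(X;Y) = H(X) + H(Y) - H(X,Y)

Marginals:
P(X) = (11/20, 9/20), H(X) = 0.6881 nats
P(Y) = (9/20, 11/20), H(Y) = 0.6881 nats

Joint entropy: H(X,Y) = 1.3762 nats

I(X;Y) = 0.6881 + 0.6881 - 1.3762 = 0.0001 nats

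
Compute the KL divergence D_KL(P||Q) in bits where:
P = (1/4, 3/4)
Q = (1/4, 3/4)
0.0000 bits

KL divergence: D_KL(P||Q) = Σ p(x) log(p(x)/q(x))

Computing term by term:
  x=0: 1/4 × log_2[(1/4)/(1/4)] = 1/4 × 0.0000 = 0.0000
  x=1: 3/4 × log_2[(3/4)/(3/4)] = 3/4 × 0.0000 = 0.0000

D_KL(P||Q) = 0.0000 bits

Note: KL divergence is always non-negative and equals 0 iff P = Q.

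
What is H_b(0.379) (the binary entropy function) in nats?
0.6636 nats

The binary entropy function is:
H(p) = -p log(p) - (1-p) log(1-p)

H(0.379) = -0.379 × log_e(0.379) - 0.621 × log_e(0.621)
H(0.379) = 0.6636 nats

Note: Binary entropy is maximized at p=0.5 (H=1 bit) and minimized at p=0 or p=1 (H=0).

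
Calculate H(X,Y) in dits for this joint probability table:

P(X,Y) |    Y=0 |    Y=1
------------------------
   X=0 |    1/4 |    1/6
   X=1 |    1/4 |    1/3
0.5898 dits

Joint entropy is H(X,Y) = -Σ_{x,y} p(x,y) log p(x,y).

Summing over all non-zero entries:
H(X,Y) = -[1/4·log_10(1/4) + 1/6·log_10(1/6) + 1/4·log_10(1/4) + 1/3·log_10(1/3)]
H(X,Y) = 0.5898 dits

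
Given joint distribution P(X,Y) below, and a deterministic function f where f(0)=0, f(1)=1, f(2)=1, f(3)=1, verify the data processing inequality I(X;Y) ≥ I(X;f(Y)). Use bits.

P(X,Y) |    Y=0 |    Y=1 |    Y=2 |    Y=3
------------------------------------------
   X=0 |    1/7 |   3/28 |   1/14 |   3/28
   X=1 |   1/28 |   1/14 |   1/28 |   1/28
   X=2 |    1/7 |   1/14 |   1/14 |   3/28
I(X;Y) = 0.0266, I(X;f(Y)) = 0.0119, inequality holds: 0.0266 ≥ 0.0119

Data Processing Inequality: For any Markov chain X → Y → Z, we have I(X;Y) ≥ I(X;Z).

Here Z = f(Y) is a deterministic function of Y, forming X → Y → Z.

Original I(X;Y) = 0.0266 bits

After applying f:
P(X,Z) where Z=f(Y):
- P(X,Z=0) = P(X,Y=0)
- P(X,Z=1) = P(X,Y=1) + P(X,Y=2) + P(X,Y=3)

I(X;Z) = I(X;f(Y)) = 0.0119 bits

Verification: 0.0266 ≥ 0.0119 ✓

Information cannot be created by processing; the function f can only lose information about X.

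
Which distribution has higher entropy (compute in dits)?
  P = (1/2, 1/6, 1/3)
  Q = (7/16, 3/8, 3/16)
Q

Computing entropies in dits:
H(P) = 0.4392
H(Q) = 0.4531

Distribution Q has higher entropy.

Intuition: The distribution closer to uniform (more spread out) has higher entropy.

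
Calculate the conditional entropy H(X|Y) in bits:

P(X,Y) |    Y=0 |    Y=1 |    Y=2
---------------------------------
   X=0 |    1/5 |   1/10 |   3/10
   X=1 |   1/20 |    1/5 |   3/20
0.8692 bits

Using the chain rule: H(X|Y) = H(X,Y) - H(Y)

First, compute H(X,Y) = 2.4087 bits

Marginal P(Y) = (1/4, 3/10, 9/20)
H(Y) = 1.5395 bits

H(X|Y) = H(X,Y) - H(Y) = 2.4087 - 1.5395 = 0.8692 bits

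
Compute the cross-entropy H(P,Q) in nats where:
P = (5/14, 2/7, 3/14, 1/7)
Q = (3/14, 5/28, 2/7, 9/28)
1.4730 nats

Cross-entropy: H(P,Q) = -Σ p(x) log q(x)

Alternatively: H(P,Q) = H(P) + D_KL(P||Q)
H(P) = 1.3337 nats
D_KL(P||Q) = 0.1392 nats

H(P,Q) = 1.3337 + 0.1392 = 1.4730 nats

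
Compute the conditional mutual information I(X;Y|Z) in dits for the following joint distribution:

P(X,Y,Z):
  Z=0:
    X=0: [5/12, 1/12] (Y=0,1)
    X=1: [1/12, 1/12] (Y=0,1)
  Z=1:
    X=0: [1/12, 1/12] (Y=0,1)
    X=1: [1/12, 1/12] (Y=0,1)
0.0148 dits

Conditional mutual information: I(X;Y|Z) = H(X|Z) + H(Y|Z) - H(X,Y|Z)

H(Z) = 0.2764
H(X,Z) = 0.5396 → H(X|Z) = 0.2632
H(Y,Z) = 0.5396 → H(Y|Z) = 0.2632
H(X,Y,Z) = 0.7879 → H(X,Y|Z) = 0.5115

I(X;Y|Z) = 0.2632 + 0.2632 - 0.5115 = 0.0148 dits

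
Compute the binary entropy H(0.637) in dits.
0.2845 dits

The binary entropy function is:
H(p) = -p log(p) - (1-p) log(1-p)

H(0.637) = -0.637 × log_10(0.637) - 0.363 × log_10(0.363)
H(0.637) = 0.2845 dits

Note: Binary entropy is maximized at p=0.5 (H=1 bit) and minimized at p=0 or p=1 (H=0).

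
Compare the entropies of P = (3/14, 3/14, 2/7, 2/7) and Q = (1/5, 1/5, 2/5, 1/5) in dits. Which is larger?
P

Computing entropies in dits:
H(P) = 0.5976
H(Q) = 0.5786

Distribution P has higher entropy.

Intuition: The distribution closer to uniform (more spread out) has higher entropy.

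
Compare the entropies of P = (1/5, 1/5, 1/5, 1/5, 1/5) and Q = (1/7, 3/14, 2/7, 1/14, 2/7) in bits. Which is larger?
P

Computing entropies in bits:
H(P) = 2.3219
H(Q) = 2.1820

Distribution P has higher entropy.

Intuition: The distribution closer to uniform (more spread out) has higher entropy.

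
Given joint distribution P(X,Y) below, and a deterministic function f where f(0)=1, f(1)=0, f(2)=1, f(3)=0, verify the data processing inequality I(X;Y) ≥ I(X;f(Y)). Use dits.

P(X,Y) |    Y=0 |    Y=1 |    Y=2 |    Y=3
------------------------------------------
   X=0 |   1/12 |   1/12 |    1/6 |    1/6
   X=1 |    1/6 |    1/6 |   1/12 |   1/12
I(X;Y) = 0.0246, I(X;f(Y)) = 0.0000, inequality holds: 0.0246 ≥ 0.0000

Data Processing Inequality: For any Markov chain X → Y → Z, we have I(X;Y) ≥ I(X;Z).

Here Z = f(Y) is a deterministic function of Y, forming X → Y → Z.

Original I(X;Y) = 0.0246 dits

After applying f:
P(X,Z) where Z=f(Y):
- P(X,Z=0) = P(X,Y=1) + P(X,Y=3)
- P(X,Z=1) = P(X,Y=0) + P(X,Y=2)

I(X;Z) = I(X;f(Y)) = 0.0000 dits

Verification: 0.0246 ≥ 0.0000 ✓

Information cannot be created by processing; the function f can only lose information about X.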